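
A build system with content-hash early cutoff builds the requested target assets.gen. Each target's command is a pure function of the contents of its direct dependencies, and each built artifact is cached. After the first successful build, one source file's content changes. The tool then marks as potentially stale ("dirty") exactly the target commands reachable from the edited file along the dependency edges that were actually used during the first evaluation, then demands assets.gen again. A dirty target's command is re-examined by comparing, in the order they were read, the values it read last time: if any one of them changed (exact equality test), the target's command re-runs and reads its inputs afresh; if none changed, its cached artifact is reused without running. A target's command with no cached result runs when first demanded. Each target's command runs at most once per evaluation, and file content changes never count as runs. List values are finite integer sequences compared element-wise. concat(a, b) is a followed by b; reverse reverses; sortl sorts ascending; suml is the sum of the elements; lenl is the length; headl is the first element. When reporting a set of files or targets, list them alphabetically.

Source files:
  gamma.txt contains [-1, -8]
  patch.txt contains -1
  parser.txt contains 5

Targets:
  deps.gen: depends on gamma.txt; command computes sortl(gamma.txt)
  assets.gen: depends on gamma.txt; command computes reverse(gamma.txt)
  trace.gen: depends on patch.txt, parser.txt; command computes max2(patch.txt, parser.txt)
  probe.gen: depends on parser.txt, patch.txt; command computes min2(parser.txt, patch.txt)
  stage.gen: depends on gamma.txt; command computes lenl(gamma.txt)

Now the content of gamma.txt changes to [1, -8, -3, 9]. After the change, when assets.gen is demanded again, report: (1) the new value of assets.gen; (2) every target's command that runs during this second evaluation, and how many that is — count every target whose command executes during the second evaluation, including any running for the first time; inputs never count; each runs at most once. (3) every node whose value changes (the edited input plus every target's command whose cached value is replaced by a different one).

First evaluation (everything demanded from the output):
  assets.gen = reverse([-1, -8]) = [-8, -1]

Propagation after the edit:
  assets.gen: runs — gamma.txt [-1, -8]->[1, -8, -3, 9]; result [9, -3, -8, 1].

New value of assets.gen: [9, -3, -8, 1].
Target commands that run: assets.gen — 1 in total.
Values that change: assets.gen, gamma.txt.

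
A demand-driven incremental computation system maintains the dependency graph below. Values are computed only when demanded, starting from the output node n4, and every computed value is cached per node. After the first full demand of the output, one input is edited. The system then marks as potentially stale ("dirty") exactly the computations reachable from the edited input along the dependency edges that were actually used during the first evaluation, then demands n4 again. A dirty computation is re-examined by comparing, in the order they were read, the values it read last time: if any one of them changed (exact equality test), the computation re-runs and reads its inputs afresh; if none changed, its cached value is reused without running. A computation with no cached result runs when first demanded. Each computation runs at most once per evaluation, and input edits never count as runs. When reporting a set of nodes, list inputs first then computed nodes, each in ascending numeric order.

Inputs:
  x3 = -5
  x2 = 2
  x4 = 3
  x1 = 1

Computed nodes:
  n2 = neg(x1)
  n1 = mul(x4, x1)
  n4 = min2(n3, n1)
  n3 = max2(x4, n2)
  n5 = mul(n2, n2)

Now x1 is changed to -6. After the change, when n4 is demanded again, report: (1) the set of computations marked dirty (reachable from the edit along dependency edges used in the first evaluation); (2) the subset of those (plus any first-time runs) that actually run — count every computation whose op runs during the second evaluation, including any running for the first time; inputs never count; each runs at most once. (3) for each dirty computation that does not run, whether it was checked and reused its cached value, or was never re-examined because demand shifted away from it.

First evaluation (everything demanded from the output):
  n1 = mul(3, 1) = 3
  n2 = neg(1) = -1
  n3 = max2(3, -1) = 3
  n4 = min2(3, 3) = 3

Propagation after the edit:
  n1: runs — x1 1->-6; result -18.
  n2: runs — x1 1->-6; result 6.
  n3: runs — n2 -1->6; result 6.
  n4: runs — n3 3->6; n1 3->-18; result -18.

Marked dirty: n1, n2, n3, n4.
Computations that run: n1, n2, n3, n4 — 4 in total.
Every dirty computation ran.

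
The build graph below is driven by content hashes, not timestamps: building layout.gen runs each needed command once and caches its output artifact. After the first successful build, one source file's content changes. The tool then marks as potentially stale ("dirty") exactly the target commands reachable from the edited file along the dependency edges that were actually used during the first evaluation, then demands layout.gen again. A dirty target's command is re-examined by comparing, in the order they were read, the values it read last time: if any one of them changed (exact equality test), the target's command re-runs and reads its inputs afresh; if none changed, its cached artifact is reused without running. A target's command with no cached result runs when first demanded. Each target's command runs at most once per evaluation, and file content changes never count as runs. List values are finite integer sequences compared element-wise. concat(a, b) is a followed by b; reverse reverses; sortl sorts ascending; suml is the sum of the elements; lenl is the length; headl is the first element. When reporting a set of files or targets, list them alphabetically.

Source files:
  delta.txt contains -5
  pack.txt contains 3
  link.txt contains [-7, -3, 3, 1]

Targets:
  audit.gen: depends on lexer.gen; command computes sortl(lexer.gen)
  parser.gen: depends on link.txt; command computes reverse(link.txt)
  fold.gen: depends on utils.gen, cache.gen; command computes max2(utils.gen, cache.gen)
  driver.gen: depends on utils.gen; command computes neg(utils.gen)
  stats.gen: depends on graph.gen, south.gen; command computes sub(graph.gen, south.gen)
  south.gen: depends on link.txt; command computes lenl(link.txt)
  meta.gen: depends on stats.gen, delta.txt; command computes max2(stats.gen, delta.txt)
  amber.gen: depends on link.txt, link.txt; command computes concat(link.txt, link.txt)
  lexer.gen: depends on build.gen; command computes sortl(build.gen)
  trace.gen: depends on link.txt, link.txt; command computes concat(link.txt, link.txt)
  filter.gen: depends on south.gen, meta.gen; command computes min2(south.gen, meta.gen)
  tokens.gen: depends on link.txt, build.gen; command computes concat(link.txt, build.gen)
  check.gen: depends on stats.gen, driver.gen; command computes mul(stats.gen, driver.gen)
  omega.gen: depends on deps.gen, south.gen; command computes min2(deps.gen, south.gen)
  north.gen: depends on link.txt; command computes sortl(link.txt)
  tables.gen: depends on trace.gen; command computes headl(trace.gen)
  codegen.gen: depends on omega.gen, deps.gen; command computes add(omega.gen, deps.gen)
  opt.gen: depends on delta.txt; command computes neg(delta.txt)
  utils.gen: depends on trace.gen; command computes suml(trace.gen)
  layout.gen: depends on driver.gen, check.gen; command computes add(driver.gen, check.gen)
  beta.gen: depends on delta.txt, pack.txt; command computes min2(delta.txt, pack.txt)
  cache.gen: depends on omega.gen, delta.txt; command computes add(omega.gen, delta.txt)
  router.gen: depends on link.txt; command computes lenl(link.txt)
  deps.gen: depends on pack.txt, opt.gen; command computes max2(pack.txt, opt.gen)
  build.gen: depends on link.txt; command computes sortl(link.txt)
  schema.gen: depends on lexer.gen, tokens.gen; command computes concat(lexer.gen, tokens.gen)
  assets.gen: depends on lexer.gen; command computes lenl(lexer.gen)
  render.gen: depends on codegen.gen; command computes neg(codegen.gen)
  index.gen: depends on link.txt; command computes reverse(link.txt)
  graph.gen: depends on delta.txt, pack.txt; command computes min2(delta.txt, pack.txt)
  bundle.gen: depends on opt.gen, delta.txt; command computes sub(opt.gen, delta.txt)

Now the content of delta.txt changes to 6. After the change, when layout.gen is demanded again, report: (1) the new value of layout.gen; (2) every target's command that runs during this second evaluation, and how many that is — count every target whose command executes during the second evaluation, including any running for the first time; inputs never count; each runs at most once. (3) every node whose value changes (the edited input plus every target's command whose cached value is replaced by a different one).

layout.gen now evaluates to 0.
Run set: check.gen, graph.gen, layout.gen, stats.gen (4 run).
Changed values: check.gen, delta.txt, graph.gen, layout.gen, stats.gen.

Initial pass — values computed on the first demand:
  graph.gen = min2(-5, 3) = -5
  south.gen = lenl([-7, -3, 3, 1]) = 4
  stats.gen = sub(-5, 4) = -9
  trace.gen = concat([-7, -3, 3, 1], [-7, -3, 3, 1]) = [-7, -3, 3, 1, -7, -3, 3, 1]
  utils.gen = suml([-7, -3, 3, 1, -7, -3, 3, 1]) = -12
  driver.gen = neg(-12) = 12
  check.gen = mul(-9, 12) = -108
  layout.gen = add(12, -108) = -96

Second demand — change propagation:
  graph.gen: re-runs because delta.txt -5->6; new result 3.
  stats.gen: re-runs because graph.gen -5->3; new result -1.
  check.gen: re-runs because stats.gen -9->-1; new result -12.
  layout.gen: re-runs because check.gen -108->-12; new result 0.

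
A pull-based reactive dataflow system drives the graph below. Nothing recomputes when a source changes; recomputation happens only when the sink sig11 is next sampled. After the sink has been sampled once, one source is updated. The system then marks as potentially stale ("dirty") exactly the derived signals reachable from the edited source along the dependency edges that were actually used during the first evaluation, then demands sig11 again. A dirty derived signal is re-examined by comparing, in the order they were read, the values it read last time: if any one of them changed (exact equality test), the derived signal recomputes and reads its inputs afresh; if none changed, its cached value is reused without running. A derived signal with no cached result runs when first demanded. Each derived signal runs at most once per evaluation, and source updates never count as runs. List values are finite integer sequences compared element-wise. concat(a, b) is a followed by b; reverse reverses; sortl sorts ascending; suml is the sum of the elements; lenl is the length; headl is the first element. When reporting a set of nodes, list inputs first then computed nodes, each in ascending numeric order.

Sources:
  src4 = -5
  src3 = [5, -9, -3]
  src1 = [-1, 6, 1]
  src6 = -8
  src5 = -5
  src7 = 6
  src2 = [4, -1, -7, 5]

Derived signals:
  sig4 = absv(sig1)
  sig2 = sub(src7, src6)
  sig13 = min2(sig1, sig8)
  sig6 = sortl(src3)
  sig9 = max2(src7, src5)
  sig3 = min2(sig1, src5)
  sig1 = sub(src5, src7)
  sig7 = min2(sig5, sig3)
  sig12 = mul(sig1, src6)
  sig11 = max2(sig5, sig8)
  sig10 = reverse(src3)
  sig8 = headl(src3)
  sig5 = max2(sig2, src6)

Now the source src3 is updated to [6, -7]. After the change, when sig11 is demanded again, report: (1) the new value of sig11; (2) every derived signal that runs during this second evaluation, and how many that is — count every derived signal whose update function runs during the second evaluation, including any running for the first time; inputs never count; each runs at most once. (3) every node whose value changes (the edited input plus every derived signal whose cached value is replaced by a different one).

New value of sig11: 14.
Derived signals that run: sig8, sig11 — 2 in total.
Values that change: src3, sig8.

First evaluation (everything demanded from the output):
  sig2 = sub(6, -8) = 14
  sig5 = max2(14, -8) = 14
  sig8 = headl([5, -9, -3]) = 5
  sig11 = max2(14, 5) = 14

Propagation after the edit:
  sig8: runs — src3 [5, -9, -3]->[6, -7]; result 6.
  sig11: runs — sig8 5->6; result 14 (same value as before).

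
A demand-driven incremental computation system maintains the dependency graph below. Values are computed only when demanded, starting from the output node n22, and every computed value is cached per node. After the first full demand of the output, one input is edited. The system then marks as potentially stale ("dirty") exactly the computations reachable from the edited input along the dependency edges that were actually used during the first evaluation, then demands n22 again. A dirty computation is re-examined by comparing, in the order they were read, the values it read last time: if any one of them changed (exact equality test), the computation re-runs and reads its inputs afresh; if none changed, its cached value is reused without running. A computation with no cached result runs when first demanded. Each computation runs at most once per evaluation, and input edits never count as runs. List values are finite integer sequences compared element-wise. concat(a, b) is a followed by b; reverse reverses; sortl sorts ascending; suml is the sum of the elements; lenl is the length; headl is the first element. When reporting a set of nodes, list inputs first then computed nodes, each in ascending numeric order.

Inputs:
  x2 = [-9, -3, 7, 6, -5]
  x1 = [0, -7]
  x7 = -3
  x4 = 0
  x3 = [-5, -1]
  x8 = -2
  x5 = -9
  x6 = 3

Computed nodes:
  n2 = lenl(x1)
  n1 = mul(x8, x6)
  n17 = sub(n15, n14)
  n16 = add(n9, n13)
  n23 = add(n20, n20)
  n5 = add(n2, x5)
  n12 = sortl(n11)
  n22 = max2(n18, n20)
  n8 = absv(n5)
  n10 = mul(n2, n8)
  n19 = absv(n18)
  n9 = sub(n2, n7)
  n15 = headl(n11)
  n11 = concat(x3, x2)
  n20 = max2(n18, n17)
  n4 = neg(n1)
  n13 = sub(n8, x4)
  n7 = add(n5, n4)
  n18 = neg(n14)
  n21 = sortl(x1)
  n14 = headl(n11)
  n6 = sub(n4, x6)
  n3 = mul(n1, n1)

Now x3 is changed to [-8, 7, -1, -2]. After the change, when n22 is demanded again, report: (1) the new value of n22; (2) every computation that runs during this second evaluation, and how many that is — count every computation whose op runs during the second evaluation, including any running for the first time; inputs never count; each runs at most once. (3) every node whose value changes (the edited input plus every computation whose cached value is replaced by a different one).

New value of n22: 8.
Computations that run: n11, n14, n15, n17, n18, n20, n22 — 7 in total.
Values that change: x3, n11, n14, n15, n18, n20, n22.

First evaluation (everything demanded from the output):
  n11 = concat([-5, -1], [-9, -3, 7, 6, -5]) = [-5, -1, -9, -3, 7, 6, -5]
  n14 = headl([-5, -1, -9, -3, 7, 6, -5]) = -5
  n15 = headl([-5, -1, -9, -3, 7, 6, -5]) = -5
  n17 = sub(-5, -5) = 0
  n18 = neg(-5) = 5
  n20 = max2(5, 0) = 5
  n22 = max2(5, 5) = 5

Propagation after the edit:
  n11: runs — x3 [-5, -1]->[-8, 7, -1, -2]; result [-8, 7, -1, -2, -9, -3, 7, 6, -5].
  n14: runs — n11 [-5, -1, -9, -3, 7, 6, -5]->[-8, 7, -1, -2, -9, -3, 7, 6, -5]; result -8.
  n15: runs — n11 [-5, -1, -9, -3, 7, 6, -5]->[-8, 7, -1, -2, -9, -3, 7, 6, -5]; result -8.
  n17: runs — n15 -5->-8; n14 -5->-8; result 0 (same value as before).
  n18: runs — n14 -5->-8; result 8.
  n20: runs — n18 5->8; result 8.
  n22: runs — n18 5->8; n20 5->8; result 8.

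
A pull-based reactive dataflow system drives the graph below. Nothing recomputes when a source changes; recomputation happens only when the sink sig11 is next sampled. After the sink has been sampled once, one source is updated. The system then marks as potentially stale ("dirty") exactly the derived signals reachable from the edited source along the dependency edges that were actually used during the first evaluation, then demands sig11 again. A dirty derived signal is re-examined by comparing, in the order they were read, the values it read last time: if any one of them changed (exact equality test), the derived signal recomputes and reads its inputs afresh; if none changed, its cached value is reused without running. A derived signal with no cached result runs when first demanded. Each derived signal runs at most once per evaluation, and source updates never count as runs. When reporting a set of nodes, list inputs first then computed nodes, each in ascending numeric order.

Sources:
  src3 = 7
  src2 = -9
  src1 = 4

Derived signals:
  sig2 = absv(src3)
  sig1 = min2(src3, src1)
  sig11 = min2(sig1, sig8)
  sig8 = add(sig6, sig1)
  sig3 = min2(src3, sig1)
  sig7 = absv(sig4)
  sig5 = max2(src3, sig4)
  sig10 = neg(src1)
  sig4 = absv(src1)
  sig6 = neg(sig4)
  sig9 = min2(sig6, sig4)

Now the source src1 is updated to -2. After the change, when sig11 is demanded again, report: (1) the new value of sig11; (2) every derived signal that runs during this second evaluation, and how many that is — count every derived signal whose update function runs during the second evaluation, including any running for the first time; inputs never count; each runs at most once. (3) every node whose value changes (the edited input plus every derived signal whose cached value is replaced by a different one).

First evaluation (everything demanded from the output):
  sig1 = min2(7, 4) = 4
  sig4 = absv(4) = 4
  sig6 = neg(4) = -4
  sig8 = add(-4, 4) = 0
  sig11 = min2(4, 0) = 0

Propagation after the edit:
  sig1: runs — src1 4->-2; result -2.
  sig4: runs — src1 4->-2; result 2.
  sig6: runs — sig4 4->2; result -2.
  sig8: runs — sig6 -4->-2; sig1 4->-2; result -4.
  sig11: runs — sig1 4->-2; sig8 0->-4; result -4.

New value of sig11: -4.
Derived signals that run: sig1, sig4, sig6, sig8, sig11 — 5 in total.
Values that change: src1, sig1, sig4, sig6, sig8, sig11.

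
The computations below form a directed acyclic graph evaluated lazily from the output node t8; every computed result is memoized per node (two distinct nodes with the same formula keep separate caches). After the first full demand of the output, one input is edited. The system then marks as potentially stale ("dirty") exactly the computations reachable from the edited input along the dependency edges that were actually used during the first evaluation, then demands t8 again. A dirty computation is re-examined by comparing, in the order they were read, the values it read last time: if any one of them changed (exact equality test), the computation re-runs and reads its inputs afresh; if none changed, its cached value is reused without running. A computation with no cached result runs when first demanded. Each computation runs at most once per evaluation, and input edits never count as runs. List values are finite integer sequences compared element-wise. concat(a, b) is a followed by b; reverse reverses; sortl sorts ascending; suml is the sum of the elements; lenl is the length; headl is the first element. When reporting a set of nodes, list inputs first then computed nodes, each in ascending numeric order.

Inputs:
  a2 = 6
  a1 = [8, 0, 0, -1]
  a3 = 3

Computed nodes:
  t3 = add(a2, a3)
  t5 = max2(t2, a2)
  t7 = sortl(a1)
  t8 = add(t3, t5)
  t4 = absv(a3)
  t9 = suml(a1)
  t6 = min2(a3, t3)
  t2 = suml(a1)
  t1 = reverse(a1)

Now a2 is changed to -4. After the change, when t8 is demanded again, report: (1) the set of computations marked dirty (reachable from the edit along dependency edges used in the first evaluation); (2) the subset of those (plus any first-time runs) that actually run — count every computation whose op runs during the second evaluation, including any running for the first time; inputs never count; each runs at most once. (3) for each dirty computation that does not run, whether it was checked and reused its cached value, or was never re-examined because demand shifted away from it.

The edit dirties: t3, t5, t8.
3 computations run: t3, t5, t8.
No dirty computation escaped a run.

First demand of the output computes:
  t2 = suml([8, 0, 0, -1]) = 7
  t3 = add(6, 3) = 9
  t5 = max2(7, 6) = 7
  t8 = add(9, 7) = 16

After the edit, cleaning proceeds:
  t3: a read changed (a2 6->-4) — executes, giving -1.
  t5: a read changed (a2 6->-4) — executes, giving 7 — identical to its old value.
  t8: a read changed (t3 9->-1) — executes, giving 6.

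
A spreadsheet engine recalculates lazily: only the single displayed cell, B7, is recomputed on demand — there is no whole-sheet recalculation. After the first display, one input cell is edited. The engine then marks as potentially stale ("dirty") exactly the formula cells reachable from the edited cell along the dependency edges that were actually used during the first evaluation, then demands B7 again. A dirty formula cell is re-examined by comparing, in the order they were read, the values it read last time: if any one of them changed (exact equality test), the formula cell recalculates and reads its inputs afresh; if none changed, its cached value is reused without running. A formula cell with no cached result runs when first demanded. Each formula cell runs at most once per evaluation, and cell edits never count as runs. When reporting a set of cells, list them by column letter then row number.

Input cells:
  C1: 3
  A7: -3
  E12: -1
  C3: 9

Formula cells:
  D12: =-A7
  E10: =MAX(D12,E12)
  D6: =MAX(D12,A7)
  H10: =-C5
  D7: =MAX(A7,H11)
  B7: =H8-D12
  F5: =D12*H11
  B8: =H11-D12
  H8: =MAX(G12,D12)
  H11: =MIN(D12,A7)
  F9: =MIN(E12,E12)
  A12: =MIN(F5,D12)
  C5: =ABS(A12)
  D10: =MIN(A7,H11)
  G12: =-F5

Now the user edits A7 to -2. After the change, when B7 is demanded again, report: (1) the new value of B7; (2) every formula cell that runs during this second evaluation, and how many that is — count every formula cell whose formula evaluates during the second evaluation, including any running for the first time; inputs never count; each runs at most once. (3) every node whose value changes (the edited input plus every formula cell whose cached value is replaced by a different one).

First evaluation (everything demanded from the output):
  D12 = -(-3) = 3
  H11 = MIN(3, -3) = -3
  F5 = 3 * -3 = -9
  G12 = -(-9) = 9
  H8 = MAX(9, 3) = 9
  B7 = 9 - 3 = 6

Propagation after the edit:
  D12: runs — A7 -3->-2; result 2.
  H11: runs — D12 3->2; A7 -3->-2; result -2.
  F5: runs — D12 3->2; H11 -3->-2; result -4.
  G12: runs — F5 -9->-4; result 4.
  H8: runs — G12 9->4; D12 3->2; result 4.
  B7: runs — H8 9->4; D12 3->2; result 2.

New value of B7: 2.
Formula cells that run: B7, D12, F5, G12, H8, H11 — 6 in total.
Values that change: A7, B7, D12, F5, G12, H8, H11.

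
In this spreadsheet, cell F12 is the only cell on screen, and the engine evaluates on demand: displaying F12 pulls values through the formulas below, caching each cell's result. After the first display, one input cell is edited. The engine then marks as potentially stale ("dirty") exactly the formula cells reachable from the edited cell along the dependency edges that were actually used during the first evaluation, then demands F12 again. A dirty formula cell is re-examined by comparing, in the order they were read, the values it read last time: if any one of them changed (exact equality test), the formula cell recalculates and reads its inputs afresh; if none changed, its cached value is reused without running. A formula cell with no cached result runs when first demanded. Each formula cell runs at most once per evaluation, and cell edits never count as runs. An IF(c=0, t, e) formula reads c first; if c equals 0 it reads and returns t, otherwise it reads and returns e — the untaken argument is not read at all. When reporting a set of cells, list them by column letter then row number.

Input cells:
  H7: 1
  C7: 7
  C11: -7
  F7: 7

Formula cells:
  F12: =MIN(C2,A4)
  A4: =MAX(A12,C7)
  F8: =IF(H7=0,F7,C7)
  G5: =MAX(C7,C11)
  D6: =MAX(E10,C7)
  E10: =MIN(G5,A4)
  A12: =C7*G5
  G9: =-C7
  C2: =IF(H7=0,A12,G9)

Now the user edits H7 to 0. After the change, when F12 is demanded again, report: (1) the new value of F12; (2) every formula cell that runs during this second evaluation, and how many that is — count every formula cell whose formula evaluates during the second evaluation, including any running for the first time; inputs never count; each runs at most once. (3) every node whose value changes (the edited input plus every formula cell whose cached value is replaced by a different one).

F12 now evaluates to 49.
Run set: C2, F12 (2 run).
Changed values: C2, F12, H7.

Initial pass — values computed on the first demand:
  G5 = MAX(7, -7) = 7
  A12 = 7 * 7 = 49
  A4 = MAX(49, 7) = 49
  G9 = -(7) = -7
  C2 = IF(H7=0: H7=1 -> else branch G9) = -7
  F12 = MIN(-7, 49) = -7

Second demand — change propagation:
  C2: re-runs because H7 1->0; new result 49.
  F12: re-runs because C2 -7->49; new result 49.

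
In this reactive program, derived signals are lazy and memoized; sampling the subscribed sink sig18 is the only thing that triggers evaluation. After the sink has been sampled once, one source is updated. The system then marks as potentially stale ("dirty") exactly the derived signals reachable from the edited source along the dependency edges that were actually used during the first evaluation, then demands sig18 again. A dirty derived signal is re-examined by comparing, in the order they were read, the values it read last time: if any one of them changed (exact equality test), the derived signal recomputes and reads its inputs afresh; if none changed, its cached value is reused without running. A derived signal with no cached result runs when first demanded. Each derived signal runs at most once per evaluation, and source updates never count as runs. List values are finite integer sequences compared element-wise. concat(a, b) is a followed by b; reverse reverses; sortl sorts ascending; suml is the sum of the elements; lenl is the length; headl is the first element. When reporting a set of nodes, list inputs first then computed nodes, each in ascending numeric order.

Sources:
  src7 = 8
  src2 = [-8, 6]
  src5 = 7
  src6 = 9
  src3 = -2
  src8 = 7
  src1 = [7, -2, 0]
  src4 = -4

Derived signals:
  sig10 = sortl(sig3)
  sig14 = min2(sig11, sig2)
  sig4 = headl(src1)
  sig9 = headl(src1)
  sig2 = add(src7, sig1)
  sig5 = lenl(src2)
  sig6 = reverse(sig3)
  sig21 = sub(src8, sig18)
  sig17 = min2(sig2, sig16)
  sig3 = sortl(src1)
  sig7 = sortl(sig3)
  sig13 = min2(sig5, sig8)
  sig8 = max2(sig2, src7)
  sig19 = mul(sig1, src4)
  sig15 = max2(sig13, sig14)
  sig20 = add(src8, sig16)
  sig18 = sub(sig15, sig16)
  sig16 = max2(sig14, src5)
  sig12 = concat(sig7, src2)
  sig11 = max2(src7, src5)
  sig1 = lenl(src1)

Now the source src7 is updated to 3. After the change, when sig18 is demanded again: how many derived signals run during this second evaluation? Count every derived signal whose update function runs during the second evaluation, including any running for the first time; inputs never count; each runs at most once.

First demand of the output computes:
  sig1 = lenl([7, -2, 0]) = 3
  sig2 = add(8, 3) = 11
  sig5 = lenl([-8, 6]) = 2
  sig8 = max2(11, 8) = 11
  sig11 = max2(8, 7) = 8
  sig13 = min2(2, 11) = 2
  sig14 = min2(8, 11) = 8
  sig15 = max2(2, 8) = 8
  sig16 = max2(8, 7) = 8
  sig18 = sub(8, 8) = 0

After the edit, cleaning proceeds:
  sig2: a read changed (src7 8->3) — executes, giving 6.
  sig8: a read changed (sig2 11->6; src7 8->3) — executes, giving 6.
  sig11: a read changed (src7 8->3) — executes, giving 7.
  sig13: a read changed (sig8 11->6) — executes, giving 2 — identical to its old value.
  sig14: a read changed (sig11 8->7; sig2 11->6) — executes, giving 6.
  sig15: a read changed (sig14 8->6) — executes, giving 6.
  sig16: a read changed (sig14 8->6) — executes, giving 7.
  sig18: a read changed (sig15 8->6; sig16 8->7) — executes, giving -1.

8 derived signals run: sig2, sig8, sig11, sig13, sig14, sig15, sig16, sig18.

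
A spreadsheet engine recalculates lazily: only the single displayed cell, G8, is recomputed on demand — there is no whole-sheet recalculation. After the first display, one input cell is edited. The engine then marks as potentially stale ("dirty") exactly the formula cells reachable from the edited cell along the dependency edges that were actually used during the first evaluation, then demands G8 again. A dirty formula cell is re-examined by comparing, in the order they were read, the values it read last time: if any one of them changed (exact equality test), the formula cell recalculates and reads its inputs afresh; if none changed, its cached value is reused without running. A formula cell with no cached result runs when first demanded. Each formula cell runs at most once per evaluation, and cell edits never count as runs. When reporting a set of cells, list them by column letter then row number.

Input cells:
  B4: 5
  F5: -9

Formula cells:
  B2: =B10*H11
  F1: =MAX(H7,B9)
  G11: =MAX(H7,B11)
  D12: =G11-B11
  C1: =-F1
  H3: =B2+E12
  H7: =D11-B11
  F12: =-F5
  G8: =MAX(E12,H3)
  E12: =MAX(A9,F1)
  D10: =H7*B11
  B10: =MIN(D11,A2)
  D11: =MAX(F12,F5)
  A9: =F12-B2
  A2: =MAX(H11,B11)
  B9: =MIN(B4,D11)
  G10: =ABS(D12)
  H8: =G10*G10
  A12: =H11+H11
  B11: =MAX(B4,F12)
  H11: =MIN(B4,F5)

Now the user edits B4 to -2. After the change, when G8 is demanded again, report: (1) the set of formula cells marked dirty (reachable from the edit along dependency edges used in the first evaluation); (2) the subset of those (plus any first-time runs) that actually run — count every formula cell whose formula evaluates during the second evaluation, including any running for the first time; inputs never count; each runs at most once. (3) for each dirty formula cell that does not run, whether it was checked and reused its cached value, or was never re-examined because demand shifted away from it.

Marked dirty: A2, A9, B2, B9, B10, B11, E12, F1, G8, H3, H7, H11.
Formula cells that run: B9, B11, E12, F1, H11 — 5 in total.
Checked but reused from cache: A2, A9, B2, B10, G8, H3, H7.
Key observation: the cutoff stops propagation at H7 — its inputs' values are unchanged, so it reuses its cache.

First evaluation (everything demanded from the output):
  F12 = -(-9) = 9
  B11 = MAX(5, 9) = 9
  D11 = MAX(9, -9) = 9
  B9 = MIN(5, 9) = 5
  H7 = 9 - 9 = 0
  F1 = MAX(0, 5) = 5
  H11 = MIN(5, -9) = -9
  A2 = MAX(-9, 9) = 9
  B10 = MIN(9, 9) = 9
  B2 = 9 * -9 = -81
  A9 = 9 - -81 = 90
  E12 = MAX(90, 5) = 90
  H3 = -81 + 90 = 9
  G8 = MAX(90, 9) = 90

Propagation after the edit:
  B9: runs — B4 5->-2; result -2.
  B11: runs — B4 5->-2; result 9 (same value as before).
  H7: checked — values it read are unchanged (D11 unchanged, B11 unchanged); reused cached 0 without running.
  F1: runs — B9 5->-2; result 0.
  H11: runs — B4 5->-2; result -9 (same value as before).
  A2: checked — values it read are unchanged (H11 unchanged, B11 unchanged); reused cached 9 without running.
  B10: checked — values it read are unchanged (D11 unchanged, A2 unchanged); reused cached 9 without running.
  B2: checked — values it read are unchanged (B10 unchanged, H11 unchanged); reused cached -81 without running.
  A9: checked — values it read are unchanged (F12 unchanged, B2 unchanged); reused cached 90 without running.
  E12: runs — F1 5->0; result 90 (same value as before).
  H3: checked — values it read are unchanged (B2 unchanged, E12 unchanged); reused cached 9 without running.
  G8: checked — values it read are unchanged (E12 unchanged, H3 unchanged); reused cached 90 without running.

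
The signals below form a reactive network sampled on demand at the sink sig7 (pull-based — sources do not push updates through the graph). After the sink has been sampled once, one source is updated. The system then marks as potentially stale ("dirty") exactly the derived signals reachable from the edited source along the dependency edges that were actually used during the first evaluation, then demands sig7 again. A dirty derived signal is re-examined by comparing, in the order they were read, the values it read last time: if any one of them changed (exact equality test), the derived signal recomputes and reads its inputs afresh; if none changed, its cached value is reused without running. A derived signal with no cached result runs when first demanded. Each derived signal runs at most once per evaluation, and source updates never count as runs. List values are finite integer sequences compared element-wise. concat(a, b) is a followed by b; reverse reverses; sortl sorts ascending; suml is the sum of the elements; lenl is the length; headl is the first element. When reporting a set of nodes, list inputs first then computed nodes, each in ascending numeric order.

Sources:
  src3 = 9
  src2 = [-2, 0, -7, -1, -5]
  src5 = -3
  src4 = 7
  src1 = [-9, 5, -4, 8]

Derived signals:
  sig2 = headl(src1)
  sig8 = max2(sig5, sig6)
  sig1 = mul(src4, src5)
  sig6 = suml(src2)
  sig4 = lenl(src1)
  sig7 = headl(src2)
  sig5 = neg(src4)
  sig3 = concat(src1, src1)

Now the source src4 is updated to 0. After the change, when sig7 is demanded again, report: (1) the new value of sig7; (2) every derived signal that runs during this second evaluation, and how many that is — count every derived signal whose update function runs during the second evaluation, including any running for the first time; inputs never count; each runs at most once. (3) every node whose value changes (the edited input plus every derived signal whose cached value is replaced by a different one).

Initial pass — values computed on the first demand:
  sig7 = headl([-2, 0, -7, -1, -5]) = -2

Second demand — change propagation:
  no demanded computation ever read src4, so the edit dirties nothing and nothing runs.

The important point: nothing the output needs ever reads src4, so the edit is invisible to it.

sig7 now evaluates to -2.
Run set: none (0 run).
Changed values: src4.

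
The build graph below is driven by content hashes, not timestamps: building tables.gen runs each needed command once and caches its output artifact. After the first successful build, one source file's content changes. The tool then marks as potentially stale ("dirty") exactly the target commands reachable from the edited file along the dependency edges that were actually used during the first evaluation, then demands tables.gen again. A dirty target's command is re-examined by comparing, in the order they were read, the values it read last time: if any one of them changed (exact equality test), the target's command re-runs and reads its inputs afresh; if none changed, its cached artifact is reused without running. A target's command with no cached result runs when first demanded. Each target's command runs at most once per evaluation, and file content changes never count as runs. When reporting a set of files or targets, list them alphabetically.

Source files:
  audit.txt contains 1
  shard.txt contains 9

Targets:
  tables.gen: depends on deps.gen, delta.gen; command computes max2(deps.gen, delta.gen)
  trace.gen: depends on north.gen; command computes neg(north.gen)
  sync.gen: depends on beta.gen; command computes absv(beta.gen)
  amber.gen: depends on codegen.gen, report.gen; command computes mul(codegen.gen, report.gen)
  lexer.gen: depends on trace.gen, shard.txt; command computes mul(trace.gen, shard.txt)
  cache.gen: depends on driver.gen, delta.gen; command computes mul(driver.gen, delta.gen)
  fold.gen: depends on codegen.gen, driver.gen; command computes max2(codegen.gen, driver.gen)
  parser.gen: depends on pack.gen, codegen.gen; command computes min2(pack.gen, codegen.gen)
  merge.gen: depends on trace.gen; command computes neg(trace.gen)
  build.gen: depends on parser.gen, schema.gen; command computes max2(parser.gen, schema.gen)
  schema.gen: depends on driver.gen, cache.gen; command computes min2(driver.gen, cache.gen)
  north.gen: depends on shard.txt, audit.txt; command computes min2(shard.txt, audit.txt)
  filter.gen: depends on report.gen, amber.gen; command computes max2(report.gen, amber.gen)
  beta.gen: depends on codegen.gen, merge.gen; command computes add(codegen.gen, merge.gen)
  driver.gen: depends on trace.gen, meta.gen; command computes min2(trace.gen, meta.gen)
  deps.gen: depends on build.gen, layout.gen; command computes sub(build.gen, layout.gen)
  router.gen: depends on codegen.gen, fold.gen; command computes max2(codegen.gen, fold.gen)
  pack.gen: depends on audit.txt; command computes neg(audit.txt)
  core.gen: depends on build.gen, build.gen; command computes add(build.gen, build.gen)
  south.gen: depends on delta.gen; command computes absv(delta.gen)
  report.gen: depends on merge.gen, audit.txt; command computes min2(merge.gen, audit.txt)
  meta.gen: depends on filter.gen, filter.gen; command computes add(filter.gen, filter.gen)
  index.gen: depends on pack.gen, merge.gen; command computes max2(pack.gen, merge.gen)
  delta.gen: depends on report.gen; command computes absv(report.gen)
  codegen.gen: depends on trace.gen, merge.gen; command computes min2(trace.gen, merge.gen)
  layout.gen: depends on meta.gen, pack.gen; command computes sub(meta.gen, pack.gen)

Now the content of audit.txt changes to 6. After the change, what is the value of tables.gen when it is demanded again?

Initial pass — values computed on the first demand:
  north.gen = min2(9, 1) = 1
  pack.gen = neg(1) = -1
  trace.gen = neg(1) = -1
  merge.gen = neg(-1) = 1
  codegen.gen = min2(-1, 1) = -1
  parser.gen = min2(-1, -1) = -1
  report.gen = min2(1, 1) = 1
  amber.gen = mul(-1, 1) = -1
  delta.gen = absv(1) = 1
  filter.gen = max2(1, -1) = 1
  meta.gen = add(1, 1) = 2
  driver.gen = min2(-1, 2) = -1
  cache.gen = mul(-1, 1) = -1
  layout.gen = sub(2, -1) = 3
  schema.gen = min2(-1, -1) = -1
  build.gen = max2(-1, -1) = -1
  deps.gen = sub(-1, 3) = -4
  tables.gen = max2(-4, 1) = 1

Second demand — change propagation:
  north.gen: re-runs because audit.txt 1->6; new result 6.
  pack.gen: re-runs because audit.txt 1->6; new result -6.
  trace.gen: re-runs because north.gen 1->6; new result -6.
  merge.gen: re-runs because trace.gen -1->-6; new result 6.
  codegen.gen: re-runs because trace.gen -1->-6; merge.gen 1->6; new result -6.
  parser.gen: re-runs because pack.gen -1->-6; codegen.gen -1->-6; new result -6.
  report.gen: re-runs because merge.gen 1->6; audit.txt 1->6; new result 6.
  amber.gen: re-runs because codegen.gen -1->-6; report.gen 1->6; new result -36.
  delta.gen: re-runs because report.gen 1->6; new result 6.
  filter.gen: re-runs because report.gen 1->6; amber.gen -1->-36; new result 6.
  meta.gen: re-runs because filter.gen 1->6; filter.gen 1->6; new result 12.
  driver.gen: re-runs because trace.gen -1->-6; meta.gen 2->12; new result -6.
  cache.gen: re-runs because driver.gen -1->-6; delta.gen 1->6; new result -36.
  layout.gen: re-runs because meta.gen 2->12; pack.gen -1->-6; new result 18.
  schema.gen: re-runs because driver.gen -1->-6; cache.gen -1->-36; new result -36.
  build.gen: re-runs because parser.gen -1->-6; schema.gen -1->-36; new result -6.
  deps.gen: re-runs because build.gen -1->-6; layout.gen 3->18; new result -24.
  tables.gen: re-runs because deps.gen -4->-24; delta.gen 1->6; new result 6.

tables.gen now evaluates to 6.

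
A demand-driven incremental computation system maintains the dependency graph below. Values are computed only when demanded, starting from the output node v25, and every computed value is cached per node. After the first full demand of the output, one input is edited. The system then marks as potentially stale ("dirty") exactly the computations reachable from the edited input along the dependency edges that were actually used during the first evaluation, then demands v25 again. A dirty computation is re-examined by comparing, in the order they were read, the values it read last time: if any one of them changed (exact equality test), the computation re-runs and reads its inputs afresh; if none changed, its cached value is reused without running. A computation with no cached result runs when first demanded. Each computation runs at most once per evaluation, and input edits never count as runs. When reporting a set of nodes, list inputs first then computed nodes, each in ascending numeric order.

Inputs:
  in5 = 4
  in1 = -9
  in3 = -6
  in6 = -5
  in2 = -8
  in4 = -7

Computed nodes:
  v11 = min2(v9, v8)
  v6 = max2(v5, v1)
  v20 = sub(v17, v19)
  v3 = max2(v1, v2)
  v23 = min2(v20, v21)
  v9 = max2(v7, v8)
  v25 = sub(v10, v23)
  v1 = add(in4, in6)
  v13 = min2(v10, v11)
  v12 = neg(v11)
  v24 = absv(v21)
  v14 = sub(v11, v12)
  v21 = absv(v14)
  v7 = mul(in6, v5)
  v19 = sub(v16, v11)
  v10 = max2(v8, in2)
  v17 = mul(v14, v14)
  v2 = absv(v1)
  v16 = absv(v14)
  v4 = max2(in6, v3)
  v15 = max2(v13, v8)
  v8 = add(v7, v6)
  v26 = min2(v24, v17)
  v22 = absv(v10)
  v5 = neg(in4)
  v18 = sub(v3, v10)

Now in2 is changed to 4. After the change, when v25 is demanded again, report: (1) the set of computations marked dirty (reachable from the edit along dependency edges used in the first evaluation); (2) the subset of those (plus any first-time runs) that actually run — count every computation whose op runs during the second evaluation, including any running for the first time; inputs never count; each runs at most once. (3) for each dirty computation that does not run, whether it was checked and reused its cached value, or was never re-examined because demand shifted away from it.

Marked dirty: v10, v25.
Computations that run: v10, v25 — 2 in total.
Every dirty computation ran.

First evaluation (everything demanded from the output):
  v1 = add(-7, -5) = -12
  v5 = neg(-7) = 7
  v6 = max2(7, -12) = 7
  v7 = mul(-5, 7) = -35
  v8 = add(-35, 7) = -28
  v9 = max2(-35, -28) = -28
  v10 = max2(-28, -8) = -8
  v11 = min2(-28, -28) = -28
  v12 = neg(-28) = 28
  v14 = sub(-28, 28) = -56
  v16 = absv(-56) = 56
  v17 = mul(-56, -56) = 3136
  v19 = sub(56, -28) = 84
  v20 = sub(3136, 84) = 3052
  v21 = absv(-56) = 56
  v23 = min2(3052, 56) = 56
  v25 = sub(-8, 56) = -64

Propagation after the edit:
  v10: runs — in2 -8->4; result 4.
  v25: runs — v10 -8->4; result -52.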